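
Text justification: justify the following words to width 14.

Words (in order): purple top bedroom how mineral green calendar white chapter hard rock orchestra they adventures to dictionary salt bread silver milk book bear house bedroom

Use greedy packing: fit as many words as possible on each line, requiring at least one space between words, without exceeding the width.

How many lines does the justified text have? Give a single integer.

Line 1: ['purple', 'top'] (min_width=10, slack=4)
Line 2: ['bedroom', 'how'] (min_width=11, slack=3)
Line 3: ['mineral', 'green'] (min_width=13, slack=1)
Line 4: ['calendar', 'white'] (min_width=14, slack=0)
Line 5: ['chapter', 'hard'] (min_width=12, slack=2)
Line 6: ['rock', 'orchestra'] (min_width=14, slack=0)
Line 7: ['they'] (min_width=4, slack=10)
Line 8: ['adventures', 'to'] (min_width=13, slack=1)
Line 9: ['dictionary'] (min_width=10, slack=4)
Line 10: ['salt', 'bread'] (min_width=10, slack=4)
Line 11: ['silver', 'milk'] (min_width=11, slack=3)
Line 12: ['book', 'bear'] (min_width=9, slack=5)
Line 13: ['house', 'bedroom'] (min_width=13, slack=1)
Total lines: 13

Answer: 13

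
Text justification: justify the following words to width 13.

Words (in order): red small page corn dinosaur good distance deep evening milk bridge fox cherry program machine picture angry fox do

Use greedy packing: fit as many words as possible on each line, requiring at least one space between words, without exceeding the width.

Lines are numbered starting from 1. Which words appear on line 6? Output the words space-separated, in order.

Line 1: ['red', 'small'] (min_width=9, slack=4)
Line 2: ['page', 'corn'] (min_width=9, slack=4)
Line 3: ['dinosaur', 'good'] (min_width=13, slack=0)
Line 4: ['distance', 'deep'] (min_width=13, slack=0)
Line 5: ['evening', 'milk'] (min_width=12, slack=1)
Line 6: ['bridge', 'fox'] (min_width=10, slack=3)
Line 7: ['cherry'] (min_width=6, slack=7)
Line 8: ['program'] (min_width=7, slack=6)
Line 9: ['machine'] (min_width=7, slack=6)
Line 10: ['picture', 'angry'] (min_width=13, slack=0)
Line 11: ['fox', 'do'] (min_width=6, slack=7)

Answer: bridge fox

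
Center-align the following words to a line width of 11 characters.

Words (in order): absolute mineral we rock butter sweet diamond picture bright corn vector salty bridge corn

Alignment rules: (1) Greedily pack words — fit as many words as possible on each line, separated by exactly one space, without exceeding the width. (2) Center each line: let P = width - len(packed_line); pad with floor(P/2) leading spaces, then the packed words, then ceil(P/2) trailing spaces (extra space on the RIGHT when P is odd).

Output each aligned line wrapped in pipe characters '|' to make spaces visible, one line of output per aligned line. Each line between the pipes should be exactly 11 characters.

Answer: | absolute  |
|mineral we |
|rock butter|
|   sweet   |
|  diamond  |
|  picture  |
|bright corn|
|  vector   |
|   salty   |
|bridge corn|

Derivation:
Line 1: ['absolute'] (min_width=8, slack=3)
Line 2: ['mineral', 'we'] (min_width=10, slack=1)
Line 3: ['rock', 'butter'] (min_width=11, slack=0)
Line 4: ['sweet'] (min_width=5, slack=6)
Line 5: ['diamond'] (min_width=7, slack=4)
Line 6: ['picture'] (min_width=7, slack=4)
Line 7: ['bright', 'corn'] (min_width=11, slack=0)
Line 8: ['vector'] (min_width=6, slack=5)
Line 9: ['salty'] (min_width=5, slack=6)
Line 10: ['bridge', 'corn'] (min_width=11, slack=0)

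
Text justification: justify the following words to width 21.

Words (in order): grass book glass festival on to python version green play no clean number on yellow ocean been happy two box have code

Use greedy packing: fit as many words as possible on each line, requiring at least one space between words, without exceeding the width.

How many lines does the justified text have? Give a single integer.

Answer: 7

Derivation:
Line 1: ['grass', 'book', 'glass'] (min_width=16, slack=5)
Line 2: ['festival', 'on', 'to', 'python'] (min_width=21, slack=0)
Line 3: ['version', 'green', 'play', 'no'] (min_width=21, slack=0)
Line 4: ['clean', 'number', 'on'] (min_width=15, slack=6)
Line 5: ['yellow', 'ocean', 'been'] (min_width=17, slack=4)
Line 6: ['happy', 'two', 'box', 'have'] (min_width=18, slack=3)
Line 7: ['code'] (min_width=4, slack=17)
Total lines: 7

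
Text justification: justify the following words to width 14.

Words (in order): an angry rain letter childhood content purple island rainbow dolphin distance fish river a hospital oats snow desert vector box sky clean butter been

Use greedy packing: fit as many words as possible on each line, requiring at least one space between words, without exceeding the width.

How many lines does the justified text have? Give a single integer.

Line 1: ['an', 'angry', 'rain'] (min_width=13, slack=1)
Line 2: ['letter'] (min_width=6, slack=8)
Line 3: ['childhood'] (min_width=9, slack=5)
Line 4: ['content', 'purple'] (min_width=14, slack=0)
Line 5: ['island', 'rainbow'] (min_width=14, slack=0)
Line 6: ['dolphin'] (min_width=7, slack=7)
Line 7: ['distance', 'fish'] (min_width=13, slack=1)
Line 8: ['river', 'a'] (min_width=7, slack=7)
Line 9: ['hospital', 'oats'] (min_width=13, slack=1)
Line 10: ['snow', 'desert'] (min_width=11, slack=3)
Line 11: ['vector', 'box', 'sky'] (min_width=14, slack=0)
Line 12: ['clean', 'butter'] (min_width=12, slack=2)
Line 13: ['been'] (min_width=4, slack=10)
Total lines: 13

Answer: 13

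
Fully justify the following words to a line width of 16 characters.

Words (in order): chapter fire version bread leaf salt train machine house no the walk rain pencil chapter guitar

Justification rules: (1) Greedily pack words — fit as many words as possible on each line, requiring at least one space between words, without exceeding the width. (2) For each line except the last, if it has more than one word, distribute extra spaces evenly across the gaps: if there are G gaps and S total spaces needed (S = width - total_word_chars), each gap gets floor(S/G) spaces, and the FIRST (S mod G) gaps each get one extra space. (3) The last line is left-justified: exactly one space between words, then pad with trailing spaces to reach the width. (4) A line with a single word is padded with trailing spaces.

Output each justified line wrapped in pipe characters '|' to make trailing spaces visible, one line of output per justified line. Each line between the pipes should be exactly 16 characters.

Answer: |chapter     fire|
|version    bread|
|leaf  salt train|
|machine house no|
|the   walk  rain|
|pencil   chapter|
|guitar          |

Derivation:
Line 1: ['chapter', 'fire'] (min_width=12, slack=4)
Line 2: ['version', 'bread'] (min_width=13, slack=3)
Line 3: ['leaf', 'salt', 'train'] (min_width=15, slack=1)
Line 4: ['machine', 'house', 'no'] (min_width=16, slack=0)
Line 5: ['the', 'walk', 'rain'] (min_width=13, slack=3)
Line 6: ['pencil', 'chapter'] (min_width=14, slack=2)
Line 7: ['guitar'] (min_width=6, slack=10)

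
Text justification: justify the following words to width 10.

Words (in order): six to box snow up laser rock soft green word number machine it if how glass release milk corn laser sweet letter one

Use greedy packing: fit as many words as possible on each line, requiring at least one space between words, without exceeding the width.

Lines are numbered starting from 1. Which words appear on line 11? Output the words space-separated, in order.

Answer: milk corn

Derivation:
Line 1: ['six', 'to', 'box'] (min_width=10, slack=0)
Line 2: ['snow', 'up'] (min_width=7, slack=3)
Line 3: ['laser', 'rock'] (min_width=10, slack=0)
Line 4: ['soft', 'green'] (min_width=10, slack=0)
Line 5: ['word'] (min_width=4, slack=6)
Line 6: ['number'] (min_width=6, slack=4)
Line 7: ['machine', 'it'] (min_width=10, slack=0)
Line 8: ['if', 'how'] (min_width=6, slack=4)
Line 9: ['glass'] (min_width=5, slack=5)
Line 10: ['release'] (min_width=7, slack=3)
Line 11: ['milk', 'corn'] (min_width=9, slack=1)
Line 12: ['laser'] (min_width=5, slack=5)
Line 13: ['sweet'] (min_width=5, slack=5)
Line 14: ['letter', 'one'] (min_width=10, slack=0)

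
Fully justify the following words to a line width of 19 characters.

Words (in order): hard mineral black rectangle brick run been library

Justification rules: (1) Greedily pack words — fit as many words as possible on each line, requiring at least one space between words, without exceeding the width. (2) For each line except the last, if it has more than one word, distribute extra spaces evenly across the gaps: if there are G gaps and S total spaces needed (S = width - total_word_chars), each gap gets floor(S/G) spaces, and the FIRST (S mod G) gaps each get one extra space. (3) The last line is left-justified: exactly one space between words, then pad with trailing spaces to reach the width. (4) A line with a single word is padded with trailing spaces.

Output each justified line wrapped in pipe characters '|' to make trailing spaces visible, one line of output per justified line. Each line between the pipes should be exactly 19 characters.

Line 1: ['hard', 'mineral', 'black'] (min_width=18, slack=1)
Line 2: ['rectangle', 'brick', 'run'] (min_width=19, slack=0)
Line 3: ['been', 'library'] (min_width=12, slack=7)

Answer: |hard  mineral black|
|rectangle brick run|
|been library       |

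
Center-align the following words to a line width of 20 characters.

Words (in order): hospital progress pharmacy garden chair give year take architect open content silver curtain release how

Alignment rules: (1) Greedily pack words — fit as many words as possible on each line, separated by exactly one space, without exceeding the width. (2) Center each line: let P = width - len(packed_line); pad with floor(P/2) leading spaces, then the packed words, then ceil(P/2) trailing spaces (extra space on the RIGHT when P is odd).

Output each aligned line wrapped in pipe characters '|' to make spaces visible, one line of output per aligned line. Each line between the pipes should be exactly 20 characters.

Answer: | hospital progress  |
|  pharmacy garden   |
|chair give year take|
|   architect open   |
|   content silver   |
|curtain release how |

Derivation:
Line 1: ['hospital', 'progress'] (min_width=17, slack=3)
Line 2: ['pharmacy', 'garden'] (min_width=15, slack=5)
Line 3: ['chair', 'give', 'year', 'take'] (min_width=20, slack=0)
Line 4: ['architect', 'open'] (min_width=14, slack=6)
Line 5: ['content', 'silver'] (min_width=14, slack=6)
Line 6: ['curtain', 'release', 'how'] (min_width=19, slack=1)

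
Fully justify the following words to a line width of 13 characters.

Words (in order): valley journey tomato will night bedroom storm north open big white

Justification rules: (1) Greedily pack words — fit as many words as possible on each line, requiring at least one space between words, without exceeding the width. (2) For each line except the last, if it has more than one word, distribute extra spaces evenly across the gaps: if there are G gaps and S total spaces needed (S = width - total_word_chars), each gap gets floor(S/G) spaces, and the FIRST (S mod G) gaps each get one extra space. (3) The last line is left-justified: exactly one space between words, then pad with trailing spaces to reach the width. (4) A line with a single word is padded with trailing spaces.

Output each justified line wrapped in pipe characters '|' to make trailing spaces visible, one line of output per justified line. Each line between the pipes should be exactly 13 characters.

Line 1: ['valley'] (min_width=6, slack=7)
Line 2: ['journey'] (min_width=7, slack=6)
Line 3: ['tomato', 'will'] (min_width=11, slack=2)
Line 4: ['night', 'bedroom'] (min_width=13, slack=0)
Line 5: ['storm', 'north'] (min_width=11, slack=2)
Line 6: ['open', 'big'] (min_width=8, slack=5)
Line 7: ['white'] (min_width=5, slack=8)

Answer: |valley       |
|journey      |
|tomato   will|
|night bedroom|
|storm   north|
|open      big|
|white        |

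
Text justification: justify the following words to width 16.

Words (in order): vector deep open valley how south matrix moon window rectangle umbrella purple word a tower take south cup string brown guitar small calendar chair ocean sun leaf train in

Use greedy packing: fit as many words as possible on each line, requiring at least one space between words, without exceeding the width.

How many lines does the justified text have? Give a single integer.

Line 1: ['vector', 'deep', 'open'] (min_width=16, slack=0)
Line 2: ['valley', 'how', 'south'] (min_width=16, slack=0)
Line 3: ['matrix', 'moon'] (min_width=11, slack=5)
Line 4: ['window', 'rectangle'] (min_width=16, slack=0)
Line 5: ['umbrella', 'purple'] (min_width=15, slack=1)
Line 6: ['word', 'a', 'tower'] (min_width=12, slack=4)
Line 7: ['take', 'south', 'cup'] (min_width=14, slack=2)
Line 8: ['string', 'brown'] (min_width=12, slack=4)
Line 9: ['guitar', 'small'] (min_width=12, slack=4)
Line 10: ['calendar', 'chair'] (min_width=14, slack=2)
Line 11: ['ocean', 'sun', 'leaf'] (min_width=14, slack=2)
Line 12: ['train', 'in'] (min_width=8, slack=8)
Total lines: 12

Answer: 12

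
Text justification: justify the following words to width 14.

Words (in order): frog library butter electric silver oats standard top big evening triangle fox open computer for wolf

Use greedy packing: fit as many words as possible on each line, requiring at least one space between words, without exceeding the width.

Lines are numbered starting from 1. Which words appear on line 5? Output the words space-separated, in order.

Answer: standard top

Derivation:
Line 1: ['frog', 'library'] (min_width=12, slack=2)
Line 2: ['butter'] (min_width=6, slack=8)
Line 3: ['electric'] (min_width=8, slack=6)
Line 4: ['silver', 'oats'] (min_width=11, slack=3)
Line 5: ['standard', 'top'] (min_width=12, slack=2)
Line 6: ['big', 'evening'] (min_width=11, slack=3)
Line 7: ['triangle', 'fox'] (min_width=12, slack=2)
Line 8: ['open', 'computer'] (min_width=13, slack=1)
Line 9: ['for', 'wolf'] (min_width=8, slack=6)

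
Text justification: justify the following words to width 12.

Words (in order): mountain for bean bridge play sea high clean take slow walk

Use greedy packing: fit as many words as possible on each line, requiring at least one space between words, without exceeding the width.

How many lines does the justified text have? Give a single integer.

Line 1: ['mountain', 'for'] (min_width=12, slack=0)
Line 2: ['bean', 'bridge'] (min_width=11, slack=1)
Line 3: ['play', 'sea'] (min_width=8, slack=4)
Line 4: ['high', 'clean'] (min_width=10, slack=2)
Line 5: ['take', 'slow'] (min_width=9, slack=3)
Line 6: ['walk'] (min_width=4, slack=8)
Total lines: 6

Answer: 6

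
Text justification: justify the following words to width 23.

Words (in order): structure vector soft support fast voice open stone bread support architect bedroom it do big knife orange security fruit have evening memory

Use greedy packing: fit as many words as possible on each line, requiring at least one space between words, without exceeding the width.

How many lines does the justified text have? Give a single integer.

Line 1: ['structure', 'vector', 'soft'] (min_width=21, slack=2)
Line 2: ['support', 'fast', 'voice', 'open'] (min_width=23, slack=0)
Line 3: ['stone', 'bread', 'support'] (min_width=19, slack=4)
Line 4: ['architect', 'bedroom', 'it', 'do'] (min_width=23, slack=0)
Line 5: ['big', 'knife', 'orange'] (min_width=16, slack=7)
Line 6: ['security', 'fruit', 'have'] (min_width=19, slack=4)
Line 7: ['evening', 'memory'] (min_width=14, slack=9)
Total lines: 7

Answer: 7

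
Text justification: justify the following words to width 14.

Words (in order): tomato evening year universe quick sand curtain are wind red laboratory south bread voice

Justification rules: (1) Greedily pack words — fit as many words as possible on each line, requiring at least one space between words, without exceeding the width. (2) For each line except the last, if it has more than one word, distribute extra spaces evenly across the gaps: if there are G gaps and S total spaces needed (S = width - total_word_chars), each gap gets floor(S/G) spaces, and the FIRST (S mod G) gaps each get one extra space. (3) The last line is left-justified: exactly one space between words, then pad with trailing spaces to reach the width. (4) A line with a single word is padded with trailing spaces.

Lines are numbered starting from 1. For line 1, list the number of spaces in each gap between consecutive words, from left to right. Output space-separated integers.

Answer: 1

Derivation:
Line 1: ['tomato', 'evening'] (min_width=14, slack=0)
Line 2: ['year', 'universe'] (min_width=13, slack=1)
Line 3: ['quick', 'sand'] (min_width=10, slack=4)
Line 4: ['curtain', 'are'] (min_width=11, slack=3)
Line 5: ['wind', 'red'] (min_width=8, slack=6)
Line 6: ['laboratory'] (min_width=10, slack=4)
Line 7: ['south', 'bread'] (min_width=11, slack=3)
Line 8: ['voice'] (min_width=5, slack=9)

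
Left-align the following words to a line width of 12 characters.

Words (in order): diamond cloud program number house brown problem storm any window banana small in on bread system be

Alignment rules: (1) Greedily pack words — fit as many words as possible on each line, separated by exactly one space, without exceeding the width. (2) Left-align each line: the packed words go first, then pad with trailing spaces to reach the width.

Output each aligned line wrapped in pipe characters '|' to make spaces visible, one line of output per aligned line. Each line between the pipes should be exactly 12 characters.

Line 1: ['diamond'] (min_width=7, slack=5)
Line 2: ['cloud'] (min_width=5, slack=7)
Line 3: ['program'] (min_width=7, slack=5)
Line 4: ['number', 'house'] (min_width=12, slack=0)
Line 5: ['brown'] (min_width=5, slack=7)
Line 6: ['problem'] (min_width=7, slack=5)
Line 7: ['storm', 'any'] (min_width=9, slack=3)
Line 8: ['window'] (min_width=6, slack=6)
Line 9: ['banana', 'small'] (min_width=12, slack=0)
Line 10: ['in', 'on', 'bread'] (min_width=11, slack=1)
Line 11: ['system', 'be'] (min_width=9, slack=3)

Answer: |diamond     |
|cloud       |
|program     |
|number house|
|brown       |
|problem     |
|storm any   |
|window      |
|banana small|
|in on bread |
|system be   |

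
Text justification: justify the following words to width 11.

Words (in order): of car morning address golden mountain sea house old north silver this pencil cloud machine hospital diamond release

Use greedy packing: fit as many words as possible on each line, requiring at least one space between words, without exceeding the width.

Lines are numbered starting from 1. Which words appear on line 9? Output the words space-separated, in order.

Answer: pencil

Derivation:
Line 1: ['of', 'car'] (min_width=6, slack=5)
Line 2: ['morning'] (min_width=7, slack=4)
Line 3: ['address'] (min_width=7, slack=4)
Line 4: ['golden'] (min_width=6, slack=5)
Line 5: ['mountain'] (min_width=8, slack=3)
Line 6: ['sea', 'house'] (min_width=9, slack=2)
Line 7: ['old', 'north'] (min_width=9, slack=2)
Line 8: ['silver', 'this'] (min_width=11, slack=0)
Line 9: ['pencil'] (min_width=6, slack=5)
Line 10: ['cloud'] (min_width=5, slack=6)
Line 11: ['machine'] (min_width=7, slack=4)
Line 12: ['hospital'] (min_width=8, slack=3)
Line 13: ['diamond'] (min_width=7, slack=4)
Line 14: ['release'] (min_width=7, slack=4)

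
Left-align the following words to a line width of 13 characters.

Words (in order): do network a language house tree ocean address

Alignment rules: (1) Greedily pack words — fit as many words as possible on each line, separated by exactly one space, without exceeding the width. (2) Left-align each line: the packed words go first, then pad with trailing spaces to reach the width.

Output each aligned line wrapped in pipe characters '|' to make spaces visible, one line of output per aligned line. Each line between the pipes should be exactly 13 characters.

Line 1: ['do', 'network', 'a'] (min_width=12, slack=1)
Line 2: ['language'] (min_width=8, slack=5)
Line 3: ['house', 'tree'] (min_width=10, slack=3)
Line 4: ['ocean', 'address'] (min_width=13, slack=0)

Answer: |do network a |
|language     |
|house tree   |
|ocean address|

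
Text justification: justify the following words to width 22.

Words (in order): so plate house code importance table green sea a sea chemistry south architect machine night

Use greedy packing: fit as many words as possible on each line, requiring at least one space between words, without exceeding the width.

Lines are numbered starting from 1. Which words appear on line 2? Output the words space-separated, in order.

Answer: importance table green

Derivation:
Line 1: ['so', 'plate', 'house', 'code'] (min_width=19, slack=3)
Line 2: ['importance', 'table', 'green'] (min_width=22, slack=0)
Line 3: ['sea', 'a', 'sea', 'chemistry'] (min_width=19, slack=3)
Line 4: ['south', 'architect'] (min_width=15, slack=7)
Line 5: ['machine', 'night'] (min_width=13, slack=9)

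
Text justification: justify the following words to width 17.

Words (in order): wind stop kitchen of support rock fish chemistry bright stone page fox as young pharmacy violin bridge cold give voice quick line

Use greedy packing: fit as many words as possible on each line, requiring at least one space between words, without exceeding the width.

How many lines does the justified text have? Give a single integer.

Answer: 8

Derivation:
Line 1: ['wind', 'stop', 'kitchen'] (min_width=17, slack=0)
Line 2: ['of', 'support', 'rock'] (min_width=15, slack=2)
Line 3: ['fish', 'chemistry'] (min_width=14, slack=3)
Line 4: ['bright', 'stone', 'page'] (min_width=17, slack=0)
Line 5: ['fox', 'as', 'young'] (min_width=12, slack=5)
Line 6: ['pharmacy', 'violin'] (min_width=15, slack=2)
Line 7: ['bridge', 'cold', 'give'] (min_width=16, slack=1)
Line 8: ['voice', 'quick', 'line'] (min_width=16, slack=1)
Total lines: 8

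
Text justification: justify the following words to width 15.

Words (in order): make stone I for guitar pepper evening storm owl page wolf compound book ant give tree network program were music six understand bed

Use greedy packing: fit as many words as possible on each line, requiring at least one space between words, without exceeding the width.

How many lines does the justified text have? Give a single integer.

Answer: 10

Derivation:
Line 1: ['make', 'stone', 'I'] (min_width=12, slack=3)
Line 2: ['for', 'guitar'] (min_width=10, slack=5)
Line 3: ['pepper', 'evening'] (min_width=14, slack=1)
Line 4: ['storm', 'owl', 'page'] (min_width=14, slack=1)
Line 5: ['wolf', 'compound'] (min_width=13, slack=2)
Line 6: ['book', 'ant', 'give'] (min_width=13, slack=2)
Line 7: ['tree', 'network'] (min_width=12, slack=3)
Line 8: ['program', 'were'] (min_width=12, slack=3)
Line 9: ['music', 'six'] (min_width=9, slack=6)
Line 10: ['understand', 'bed'] (min_width=14, slack=1)
Total lines: 10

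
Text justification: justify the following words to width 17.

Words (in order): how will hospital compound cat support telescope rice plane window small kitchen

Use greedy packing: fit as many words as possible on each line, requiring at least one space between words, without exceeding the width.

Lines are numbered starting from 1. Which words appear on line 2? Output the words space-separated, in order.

Answer: compound cat

Derivation:
Line 1: ['how', 'will', 'hospital'] (min_width=17, slack=0)
Line 2: ['compound', 'cat'] (min_width=12, slack=5)
Line 3: ['support', 'telescope'] (min_width=17, slack=0)
Line 4: ['rice', 'plane', 'window'] (min_width=17, slack=0)
Line 5: ['small', 'kitchen'] (min_width=13, slack=4)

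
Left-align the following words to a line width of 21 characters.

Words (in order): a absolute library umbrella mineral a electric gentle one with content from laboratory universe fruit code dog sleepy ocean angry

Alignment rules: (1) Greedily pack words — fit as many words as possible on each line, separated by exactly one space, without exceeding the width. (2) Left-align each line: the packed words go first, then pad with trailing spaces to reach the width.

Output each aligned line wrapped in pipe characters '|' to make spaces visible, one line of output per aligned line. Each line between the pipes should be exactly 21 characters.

Line 1: ['a', 'absolute', 'library'] (min_width=18, slack=3)
Line 2: ['umbrella', 'mineral', 'a'] (min_width=18, slack=3)
Line 3: ['electric', 'gentle', 'one'] (min_width=19, slack=2)
Line 4: ['with', 'content', 'from'] (min_width=17, slack=4)
Line 5: ['laboratory', 'universe'] (min_width=19, slack=2)
Line 6: ['fruit', 'code', 'dog', 'sleepy'] (min_width=21, slack=0)
Line 7: ['ocean', 'angry'] (min_width=11, slack=10)

Answer: |a absolute library   |
|umbrella mineral a   |
|electric gentle one  |
|with content from    |
|laboratory universe  |
|fruit code dog sleepy|
|ocean angry          |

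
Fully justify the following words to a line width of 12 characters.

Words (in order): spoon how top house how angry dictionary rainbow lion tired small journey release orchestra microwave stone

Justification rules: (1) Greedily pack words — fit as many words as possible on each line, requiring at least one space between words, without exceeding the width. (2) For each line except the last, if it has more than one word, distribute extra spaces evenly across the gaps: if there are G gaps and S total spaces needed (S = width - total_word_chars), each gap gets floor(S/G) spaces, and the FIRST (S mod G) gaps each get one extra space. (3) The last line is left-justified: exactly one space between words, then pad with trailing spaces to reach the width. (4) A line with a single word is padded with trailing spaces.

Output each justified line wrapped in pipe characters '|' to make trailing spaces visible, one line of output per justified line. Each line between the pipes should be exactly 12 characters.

Answer: |spoon    how|
|top    house|
|how    angry|
|dictionary  |
|rainbow lion|
|tired  small|
|journey     |
|release     |
|orchestra   |
|microwave   |
|stone       |

Derivation:
Line 1: ['spoon', 'how'] (min_width=9, slack=3)
Line 2: ['top', 'house'] (min_width=9, slack=3)
Line 3: ['how', 'angry'] (min_width=9, slack=3)
Line 4: ['dictionary'] (min_width=10, slack=2)
Line 5: ['rainbow', 'lion'] (min_width=12, slack=0)
Line 6: ['tired', 'small'] (min_width=11, slack=1)
Line 7: ['journey'] (min_width=7, slack=5)
Line 8: ['release'] (min_width=7, slack=5)
Line 9: ['orchestra'] (min_width=9, slack=3)
Line 10: ['microwave'] (min_width=9, slack=3)
Line 11: ['stone'] (min_width=5, slack=7)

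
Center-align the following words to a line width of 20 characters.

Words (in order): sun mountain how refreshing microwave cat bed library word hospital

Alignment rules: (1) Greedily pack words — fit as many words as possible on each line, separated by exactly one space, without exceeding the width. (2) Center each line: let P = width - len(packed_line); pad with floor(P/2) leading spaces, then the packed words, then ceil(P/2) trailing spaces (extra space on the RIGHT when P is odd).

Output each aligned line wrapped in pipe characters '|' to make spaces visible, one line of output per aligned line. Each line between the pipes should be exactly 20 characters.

Answer: |  sun mountain how  |
|refreshing microwave|
|cat bed library word|
|      hospital      |

Derivation:
Line 1: ['sun', 'mountain', 'how'] (min_width=16, slack=4)
Line 2: ['refreshing', 'microwave'] (min_width=20, slack=0)
Line 3: ['cat', 'bed', 'library', 'word'] (min_width=20, slack=0)
Line 4: ['hospital'] (min_width=8, slack=12)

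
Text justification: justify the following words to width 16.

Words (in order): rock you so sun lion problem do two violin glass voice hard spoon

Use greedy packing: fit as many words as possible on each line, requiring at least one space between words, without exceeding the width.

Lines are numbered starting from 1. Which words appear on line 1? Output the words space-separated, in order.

Line 1: ['rock', 'you', 'so', 'sun'] (min_width=15, slack=1)
Line 2: ['lion', 'problem', 'do'] (min_width=15, slack=1)
Line 3: ['two', 'violin', 'glass'] (min_width=16, slack=0)
Line 4: ['voice', 'hard', 'spoon'] (min_width=16, slack=0)

Answer: rock you so sun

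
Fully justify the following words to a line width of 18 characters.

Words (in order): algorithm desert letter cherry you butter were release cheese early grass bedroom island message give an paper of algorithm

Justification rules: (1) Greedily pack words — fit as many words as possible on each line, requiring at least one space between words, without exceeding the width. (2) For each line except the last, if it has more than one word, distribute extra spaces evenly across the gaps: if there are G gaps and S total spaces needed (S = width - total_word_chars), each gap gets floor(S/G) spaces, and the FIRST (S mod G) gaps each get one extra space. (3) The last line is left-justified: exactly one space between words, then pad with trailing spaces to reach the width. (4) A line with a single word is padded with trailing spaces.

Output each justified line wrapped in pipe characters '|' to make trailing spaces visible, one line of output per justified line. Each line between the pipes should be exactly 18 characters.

Answer: |algorithm   desert|
|letter  cherry you|
|butter        were|
|release     cheese|
|early        grass|
|bedroom     island|
|message   give  an|
|paper of algorithm|

Derivation:
Line 1: ['algorithm', 'desert'] (min_width=16, slack=2)
Line 2: ['letter', 'cherry', 'you'] (min_width=17, slack=1)
Line 3: ['butter', 'were'] (min_width=11, slack=7)
Line 4: ['release', 'cheese'] (min_width=14, slack=4)
Line 5: ['early', 'grass'] (min_width=11, slack=7)
Line 6: ['bedroom', 'island'] (min_width=14, slack=4)
Line 7: ['message', 'give', 'an'] (min_width=15, slack=3)
Line 8: ['paper', 'of', 'algorithm'] (min_width=18, slack=0)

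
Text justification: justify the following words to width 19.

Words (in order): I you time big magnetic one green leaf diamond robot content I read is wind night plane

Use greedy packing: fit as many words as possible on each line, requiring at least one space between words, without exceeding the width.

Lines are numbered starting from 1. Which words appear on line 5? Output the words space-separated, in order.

Answer: wind night plane

Derivation:
Line 1: ['I', 'you', 'time', 'big'] (min_width=14, slack=5)
Line 2: ['magnetic', 'one', 'green'] (min_width=18, slack=1)
Line 3: ['leaf', 'diamond', 'robot'] (min_width=18, slack=1)
Line 4: ['content', 'I', 'read', 'is'] (min_width=17, slack=2)
Line 5: ['wind', 'night', 'plane'] (min_width=16, slack=3)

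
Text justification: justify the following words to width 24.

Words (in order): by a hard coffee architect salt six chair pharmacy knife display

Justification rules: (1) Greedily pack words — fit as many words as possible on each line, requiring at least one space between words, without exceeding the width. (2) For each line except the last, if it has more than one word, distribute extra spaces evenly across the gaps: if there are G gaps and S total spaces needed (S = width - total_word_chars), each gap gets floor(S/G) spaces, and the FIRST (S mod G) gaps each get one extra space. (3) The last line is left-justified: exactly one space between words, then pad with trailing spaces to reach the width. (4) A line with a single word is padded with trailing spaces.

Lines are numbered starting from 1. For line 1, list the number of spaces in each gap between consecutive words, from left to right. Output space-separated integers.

Answer: 4 4 3

Derivation:
Line 1: ['by', 'a', 'hard', 'coffee'] (min_width=16, slack=8)
Line 2: ['architect', 'salt', 'six', 'chair'] (min_width=24, slack=0)
Line 3: ['pharmacy', 'knife', 'display'] (min_width=22, slack=2)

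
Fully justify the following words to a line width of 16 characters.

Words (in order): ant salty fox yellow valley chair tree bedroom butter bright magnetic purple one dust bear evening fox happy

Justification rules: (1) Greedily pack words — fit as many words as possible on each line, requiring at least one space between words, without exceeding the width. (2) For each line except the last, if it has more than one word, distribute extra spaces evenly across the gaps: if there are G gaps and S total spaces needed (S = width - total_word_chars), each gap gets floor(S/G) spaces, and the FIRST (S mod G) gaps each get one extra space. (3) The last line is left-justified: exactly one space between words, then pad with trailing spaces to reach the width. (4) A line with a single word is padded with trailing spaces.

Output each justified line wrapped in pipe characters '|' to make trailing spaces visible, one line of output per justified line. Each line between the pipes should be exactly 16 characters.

Answer: |ant   salty  fox|
|yellow    valley|
|chair       tree|
|bedroom   butter|
|bright  magnetic|
|purple  one dust|
|bear evening fox|
|happy           |

Derivation:
Line 1: ['ant', 'salty', 'fox'] (min_width=13, slack=3)
Line 2: ['yellow', 'valley'] (min_width=13, slack=3)
Line 3: ['chair', 'tree'] (min_width=10, slack=6)
Line 4: ['bedroom', 'butter'] (min_width=14, slack=2)
Line 5: ['bright', 'magnetic'] (min_width=15, slack=1)
Line 6: ['purple', 'one', 'dust'] (min_width=15, slack=1)
Line 7: ['bear', 'evening', 'fox'] (min_width=16, slack=0)
Line 8: ['happy'] (min_width=5, slack=11)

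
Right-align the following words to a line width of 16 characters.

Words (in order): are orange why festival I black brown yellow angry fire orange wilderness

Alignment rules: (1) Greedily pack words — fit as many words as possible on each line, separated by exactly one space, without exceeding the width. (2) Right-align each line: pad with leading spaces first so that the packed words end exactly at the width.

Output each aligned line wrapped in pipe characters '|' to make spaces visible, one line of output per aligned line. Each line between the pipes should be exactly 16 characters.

Answer: |  are orange why|
|festival I black|
|    brown yellow|
|      angry fire|
|          orange|
|      wilderness|

Derivation:
Line 1: ['are', 'orange', 'why'] (min_width=14, slack=2)
Line 2: ['festival', 'I', 'black'] (min_width=16, slack=0)
Line 3: ['brown', 'yellow'] (min_width=12, slack=4)
Line 4: ['angry', 'fire'] (min_width=10, slack=6)
Line 5: ['orange'] (min_width=6, slack=10)
Line 6: ['wilderness'] (min_width=10, slack=6)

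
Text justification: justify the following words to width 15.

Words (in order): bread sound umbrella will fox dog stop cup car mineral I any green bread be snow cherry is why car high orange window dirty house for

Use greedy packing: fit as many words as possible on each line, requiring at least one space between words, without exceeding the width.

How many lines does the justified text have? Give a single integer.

Line 1: ['bread', 'sound'] (min_width=11, slack=4)
Line 2: ['umbrella', 'will'] (min_width=13, slack=2)
Line 3: ['fox', 'dog', 'stop'] (min_width=12, slack=3)
Line 4: ['cup', 'car', 'mineral'] (min_width=15, slack=0)
Line 5: ['I', 'any', 'green'] (min_width=11, slack=4)
Line 6: ['bread', 'be', 'snow'] (min_width=13, slack=2)
Line 7: ['cherry', 'is', 'why'] (min_width=13, slack=2)
Line 8: ['car', 'high', 'orange'] (min_width=15, slack=0)
Line 9: ['window', 'dirty'] (min_width=12, slack=3)
Line 10: ['house', 'for'] (min_width=9, slack=6)
Total lines: 10

Answer: 10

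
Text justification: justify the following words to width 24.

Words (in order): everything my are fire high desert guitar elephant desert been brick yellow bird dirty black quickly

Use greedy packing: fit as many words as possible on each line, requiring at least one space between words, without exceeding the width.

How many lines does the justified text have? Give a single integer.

Answer: 5

Derivation:
Line 1: ['everything', 'my', 'are', 'fire'] (min_width=22, slack=2)
Line 2: ['high', 'desert', 'guitar'] (min_width=18, slack=6)
Line 3: ['elephant', 'desert', 'been'] (min_width=20, slack=4)
Line 4: ['brick', 'yellow', 'bird', 'dirty'] (min_width=23, slack=1)
Line 5: ['black', 'quickly'] (min_width=13, slack=11)
Total lines: 5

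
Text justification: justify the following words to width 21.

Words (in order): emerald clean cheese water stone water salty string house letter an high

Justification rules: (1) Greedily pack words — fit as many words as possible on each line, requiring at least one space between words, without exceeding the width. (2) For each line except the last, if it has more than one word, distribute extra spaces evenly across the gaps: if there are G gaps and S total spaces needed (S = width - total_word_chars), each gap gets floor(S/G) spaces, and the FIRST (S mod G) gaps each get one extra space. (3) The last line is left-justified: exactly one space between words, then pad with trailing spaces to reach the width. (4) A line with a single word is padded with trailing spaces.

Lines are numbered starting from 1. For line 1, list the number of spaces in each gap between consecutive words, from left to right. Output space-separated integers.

Answer: 2 1

Derivation:
Line 1: ['emerald', 'clean', 'cheese'] (min_width=20, slack=1)
Line 2: ['water', 'stone', 'water'] (min_width=17, slack=4)
Line 3: ['salty', 'string', 'house'] (min_width=18, slack=3)
Line 4: ['letter', 'an', 'high'] (min_width=14, slack=7)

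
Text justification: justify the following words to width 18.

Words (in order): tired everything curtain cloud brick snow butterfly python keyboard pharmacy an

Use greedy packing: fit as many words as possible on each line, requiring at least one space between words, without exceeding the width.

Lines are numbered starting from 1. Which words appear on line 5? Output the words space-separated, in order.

Answer: keyboard pharmacy

Derivation:
Line 1: ['tired', 'everything'] (min_width=16, slack=2)
Line 2: ['curtain', 'cloud'] (min_width=13, slack=5)
Line 3: ['brick', 'snow'] (min_width=10, slack=8)
Line 4: ['butterfly', 'python'] (min_width=16, slack=2)
Line 5: ['keyboard', 'pharmacy'] (min_width=17, slack=1)
Line 6: ['an'] (min_width=2, slack=16)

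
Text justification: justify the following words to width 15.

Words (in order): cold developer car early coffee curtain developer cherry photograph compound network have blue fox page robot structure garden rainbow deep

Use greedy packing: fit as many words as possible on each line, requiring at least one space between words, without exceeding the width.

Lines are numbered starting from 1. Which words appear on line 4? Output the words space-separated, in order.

Line 1: ['cold', 'developer'] (min_width=14, slack=1)
Line 2: ['car', 'early'] (min_width=9, slack=6)
Line 3: ['coffee', 'curtain'] (min_width=14, slack=1)
Line 4: ['developer'] (min_width=9, slack=6)
Line 5: ['cherry'] (min_width=6, slack=9)
Line 6: ['photograph'] (min_width=10, slack=5)
Line 7: ['compound'] (min_width=8, slack=7)
Line 8: ['network', 'have'] (min_width=12, slack=3)
Line 9: ['blue', 'fox', 'page'] (min_width=13, slack=2)
Line 10: ['robot', 'structure'] (min_width=15, slack=0)
Line 11: ['garden', 'rainbow'] (min_width=14, slack=1)
Line 12: ['deep'] (min_width=4, slack=11)

Answer: developer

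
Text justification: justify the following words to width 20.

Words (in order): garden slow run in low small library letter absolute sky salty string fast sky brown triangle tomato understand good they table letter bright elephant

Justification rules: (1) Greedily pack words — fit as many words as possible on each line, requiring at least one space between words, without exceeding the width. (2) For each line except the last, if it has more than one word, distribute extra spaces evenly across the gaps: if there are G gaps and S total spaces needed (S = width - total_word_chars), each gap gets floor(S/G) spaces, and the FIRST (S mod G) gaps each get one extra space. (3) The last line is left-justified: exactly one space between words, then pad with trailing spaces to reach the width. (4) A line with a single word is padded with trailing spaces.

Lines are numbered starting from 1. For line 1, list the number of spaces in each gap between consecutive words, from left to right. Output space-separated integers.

Answer: 2 2 1

Derivation:
Line 1: ['garden', 'slow', 'run', 'in'] (min_width=18, slack=2)
Line 2: ['low', 'small', 'library'] (min_width=17, slack=3)
Line 3: ['letter', 'absolute', 'sky'] (min_width=19, slack=1)
Line 4: ['salty', 'string', 'fast'] (min_width=17, slack=3)
Line 5: ['sky', 'brown', 'triangle'] (min_width=18, slack=2)
Line 6: ['tomato', 'understand'] (min_width=17, slack=3)
Line 7: ['good', 'they', 'table'] (min_width=15, slack=5)
Line 8: ['letter', 'bright'] (min_width=13, slack=7)
Line 9: ['elephant'] (min_width=8, slack=12)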